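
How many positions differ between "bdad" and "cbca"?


Comparing "bdad" and "cbca" position by position:
  Position 0: 'b' vs 'c' => DIFFER
  Position 1: 'd' vs 'b' => DIFFER
  Position 2: 'a' vs 'c' => DIFFER
  Position 3: 'd' vs 'a' => DIFFER
Positions that differ: 4

4


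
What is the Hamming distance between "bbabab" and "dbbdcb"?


Comparing "bbabab" and "dbbdcb" position by position:
  Position 0: 'b' vs 'd' => differ
  Position 1: 'b' vs 'b' => same
  Position 2: 'a' vs 'b' => differ
  Position 3: 'b' vs 'd' => differ
  Position 4: 'a' vs 'c' => differ
  Position 5: 'b' vs 'b' => same
Total differences (Hamming distance): 4

4


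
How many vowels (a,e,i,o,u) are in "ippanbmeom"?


Input: ippanbmeom
Checking each character:
  'i' at position 0: vowel (running total: 1)
  'p' at position 1: consonant
  'p' at position 2: consonant
  'a' at position 3: vowel (running total: 2)
  'n' at position 4: consonant
  'b' at position 5: consonant
  'm' at position 6: consonant
  'e' at position 7: vowel (running total: 3)
  'o' at position 8: vowel (running total: 4)
  'm' at position 9: consonant
Total vowels: 4

4


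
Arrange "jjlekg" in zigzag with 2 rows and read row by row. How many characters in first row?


Zigzag "jjlekg" into 2 rows:
Placing characters:
  'j' => row 0
  'j' => row 1
  'l' => row 0
  'e' => row 1
  'k' => row 0
  'g' => row 1
Rows:
  Row 0: "jlk"
  Row 1: "jeg"
First row length: 3

3


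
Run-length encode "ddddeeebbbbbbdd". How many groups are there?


Input: ddddeeebbbbbbdd
Scanning for consecutive runs:
  Group 1: 'd' x 4 (positions 0-3)
  Group 2: 'e' x 3 (positions 4-6)
  Group 3: 'b' x 6 (positions 7-12)
  Group 4: 'd' x 2 (positions 13-14)
Total groups: 4

4


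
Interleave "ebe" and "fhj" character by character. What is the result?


Interleaving "ebe" and "fhj":
  Position 0: 'e' from first, 'f' from second => "ef"
  Position 1: 'b' from first, 'h' from second => "bh"
  Position 2: 'e' from first, 'j' from second => "ej"
Result: efbhej

efbhej


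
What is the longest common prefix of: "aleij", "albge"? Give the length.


Words: aleij, albge
  Position 0: all 'a' => match
  Position 1: all 'l' => match
  Position 2: ('e', 'b') => mismatch, stop
LCP = "al" (length 2)

2


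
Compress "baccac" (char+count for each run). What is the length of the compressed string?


Input: baccac
Runs:
  'b' x 1 => "b1"
  'a' x 1 => "a1"
  'c' x 2 => "c2"
  'a' x 1 => "a1"
  'c' x 1 => "c1"
Compressed: "b1a1c2a1c1"
Compressed length: 10

10


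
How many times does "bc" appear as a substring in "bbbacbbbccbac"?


Searching for "bc" in "bbbacbbbccbac"
Scanning each position:
  Position 0: "bb" => no
  Position 1: "bb" => no
  Position 2: "ba" => no
  Position 3: "ac" => no
  Position 4: "cb" => no
  Position 5: "bb" => no
  Position 6: "bb" => no
  Position 7: "bc" => MATCH
  Position 8: "cc" => no
  Position 9: "cb" => no
  Position 10: "ba" => no
  Position 11: "ac" => no
Total occurrences: 1

1


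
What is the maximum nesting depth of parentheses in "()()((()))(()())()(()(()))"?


Input: "()()((()))(()())()(()(()))"
Tracking depth:
  Position 0 '(': depth becomes 1
  Position 1 ')': depth becomes 0
  Position 2 '(': depth becomes 1
  Position 3 ')': depth becomes 0
  Position 4 '(': depth becomes 1
  Position 5 '(': depth becomes 2
  Position 6 '(': depth becomes 3
  Position 7 ')': depth becomes 2
  Position 8 ')': depth becomes 1
  Position 9 ')': depth becomes 0
  Position 10 '(': depth becomes 1
  Position 11 '(': depth becomes 2
  Position 12 ')': depth becomes 1
  Position 13 '(': depth becomes 2
  Position 14 ')': depth becomes 1
  Position 15 ')': depth becomes 0
  Position 16 '(': depth becomes 1
  Position 17 ')': depth becomes 0
  Position 18 '(': depth becomes 1
  Position 19 '(': depth becomes 2
  Position 20 ')': depth becomes 1
  Position 21 '(': depth becomes 2
  Position 22 '(': depth becomes 3
  Position 23 ')': depth becomes 2
  Position 24 ')': depth becomes 1
  Position 25 ')': depth becomes 0
Maximum depth reached: 3

3


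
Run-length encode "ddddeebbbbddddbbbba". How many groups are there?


Input: ddddeebbbbddddbbbba
Scanning for consecutive runs:
  Group 1: 'd' x 4 (positions 0-3)
  Group 2: 'e' x 2 (positions 4-5)
  Group 3: 'b' x 4 (positions 6-9)
  Group 4: 'd' x 4 (positions 10-13)
  Group 5: 'b' x 4 (positions 14-17)
  Group 6: 'a' x 1 (positions 18-18)
Total groups: 6

6


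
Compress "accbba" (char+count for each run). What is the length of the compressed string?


Input: accbba
Runs:
  'a' x 1 => "a1"
  'c' x 2 => "c2"
  'b' x 2 => "b2"
  'a' x 1 => "a1"
Compressed: "a1c2b2a1"
Compressed length: 8

8


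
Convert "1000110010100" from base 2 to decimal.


Input: "1000110010100" in base 2
Positional expansion:
  Digit '1' (value 1) x 2^12 = 4096
  Digit '0' (value 0) x 2^11 = 0
  Digit '0' (value 0) x 2^10 = 0
  Digit '0' (value 0) x 2^9 = 0
  Digit '1' (value 1) x 2^8 = 256
  Digit '1' (value 1) x 2^7 = 128
  Digit '0' (value 0) x 2^6 = 0
  Digit '0' (value 0) x 2^5 = 0
  Digit '1' (value 1) x 2^4 = 16
  Digit '0' (value 0) x 2^3 = 0
  Digit '1' (value 1) x 2^2 = 4
  Digit '0' (value 0) x 2^1 = 0
  Digit '0' (value 0) x 2^0 = 0
Sum = 4500

4500


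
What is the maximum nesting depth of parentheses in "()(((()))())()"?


Input: "()(((()))())()"
Tracking depth:
  Position 0 '(': depth becomes 1
  Position 1 ')': depth becomes 0
  Position 2 '(': depth becomes 1
  Position 3 '(': depth becomes 2
  Position 4 '(': depth becomes 3
  Position 5 '(': depth becomes 4
  Position 6 ')': depth becomes 3
  Position 7 ')': depth becomes 2
  Position 8 ')': depth becomes 1
  Position 9 '(': depth becomes 2
  Position 10 ')': depth becomes 1
  Position 11 ')': depth becomes 0
  Position 12 '(': depth becomes 1
  Position 13 ')': depth becomes 0
Maximum depth reached: 4

4


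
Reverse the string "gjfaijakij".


Input: gjfaijakij
Reading characters right to left:
  Position 9: 'j'
  Position 8: 'i'
  Position 7: 'k'
  Position 6: 'a'
  Position 5: 'j'
  Position 4: 'i'
  Position 3: 'a'
  Position 2: 'f'
  Position 1: 'j'
  Position 0: 'g'
Reversed: jikajiafjg

jikajiafjg


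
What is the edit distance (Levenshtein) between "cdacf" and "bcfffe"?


Computing edit distance: "cdacf" -> "bcfffe"
DP table:
           b    c    f    f    f    e
      0    1    2    3    4    5    6
  c   1    1    1    2    3    4    5
  d   2    2    2    2    3    4    5
  a   3    3    3    3    3    4    5
  c   4    4    3    4    4    4    5
  f   5    5    4    3    4    4    5
Edit distance = dp[5][6] = 5

5


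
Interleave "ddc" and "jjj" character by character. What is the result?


Interleaving "ddc" and "jjj":
  Position 0: 'd' from first, 'j' from second => "dj"
  Position 1: 'd' from first, 'j' from second => "dj"
  Position 2: 'c' from first, 'j' from second => "cj"
Result: djdjcj

djdjcj


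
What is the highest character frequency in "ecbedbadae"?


Input: ecbedbadae
Character counts:
  'a': 2
  'b': 2
  'c': 1
  'd': 2
  'e': 3
Maximum frequency: 3

3


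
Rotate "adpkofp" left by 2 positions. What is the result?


Input: "adpkofp", rotate left by 2
First 2 characters: "ad"
Remaining characters: "pkofp"
Concatenate remaining + first: "pkofp" + "ad" = "pkofpad"

pkofpad


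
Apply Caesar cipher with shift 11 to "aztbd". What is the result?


Caesar cipher: shift "aztbd" by 11
  'a' (pos 0) + 11 = pos 11 = 'l'
  'z' (pos 25) + 11 = pos 10 = 'k'
  't' (pos 19) + 11 = pos 4 = 'e'
  'b' (pos 1) + 11 = pos 12 = 'm'
  'd' (pos 3) + 11 = pos 14 = 'o'
Result: lkemo

lkemo


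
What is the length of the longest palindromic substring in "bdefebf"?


Input: "bdefebf"
Checking substrings for palindromes:
  [2:5] "efe" (len 3) => palindrome
Longest palindromic substring: "efe" with length 3

3


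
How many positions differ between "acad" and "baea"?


Comparing "acad" and "baea" position by position:
  Position 0: 'a' vs 'b' => DIFFER
  Position 1: 'c' vs 'a' => DIFFER
  Position 2: 'a' vs 'e' => DIFFER
  Position 3: 'd' vs 'a' => DIFFER
Positions that differ: 4

4


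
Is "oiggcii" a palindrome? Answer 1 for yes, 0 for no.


Input: oiggcii
Reversed: iicggio
  Compare pos 0 ('o') with pos 6 ('i'): MISMATCH
  Compare pos 1 ('i') with pos 5 ('i'): match
  Compare pos 2 ('g') with pos 4 ('c'): MISMATCH
Result: not a palindrome

0


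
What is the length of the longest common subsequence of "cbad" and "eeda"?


LCS of "cbad" and "eeda"
DP table:
           e    e    d    a
      0    0    0    0    0
  c   0    0    0    0    0
  b   0    0    0    0    0
  a   0    0    0    0    1
  d   0    0    0    1    1
LCS length = dp[4][4] = 1

1


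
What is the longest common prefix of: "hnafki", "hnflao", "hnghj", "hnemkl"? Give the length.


Words: hnafki, hnflao, hnghj, hnemkl
  Position 0: all 'h' => match
  Position 1: all 'n' => match
  Position 2: ('a', 'f', 'g', 'e') => mismatch, stop
LCP = "hn" (length 2)

2


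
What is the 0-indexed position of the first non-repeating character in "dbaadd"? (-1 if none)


Input: dbaadd
Character frequencies:
  'a': 2
  'b': 1
  'd': 3
Scanning left to right for freq == 1:
  Position 0 ('d'): freq=3, skip
  Position 1 ('b'): unique! => answer = 1

1


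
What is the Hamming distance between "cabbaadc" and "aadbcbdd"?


Comparing "cabbaadc" and "aadbcbdd" position by position:
  Position 0: 'c' vs 'a' => differ
  Position 1: 'a' vs 'a' => same
  Position 2: 'b' vs 'd' => differ
  Position 3: 'b' vs 'b' => same
  Position 4: 'a' vs 'c' => differ
  Position 5: 'a' vs 'b' => differ
  Position 6: 'd' vs 'd' => same
  Position 7: 'c' vs 'd' => differ
Total differences (Hamming distance): 5

5


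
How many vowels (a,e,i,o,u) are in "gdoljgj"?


Input: gdoljgj
Checking each character:
  'g' at position 0: consonant
  'd' at position 1: consonant
  'o' at position 2: vowel (running total: 1)
  'l' at position 3: consonant
  'j' at position 4: consonant
  'g' at position 5: consonant
  'j' at position 6: consonant
Total vowels: 1

1


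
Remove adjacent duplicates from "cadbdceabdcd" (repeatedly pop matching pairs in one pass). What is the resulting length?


Input: cadbdceabdcd
Stack-based adjacent duplicate removal:
  Read 'c': push. Stack: c
  Read 'a': push. Stack: ca
  Read 'd': push. Stack: cad
  Read 'b': push. Stack: cadb
  Read 'd': push. Stack: cadbd
  Read 'c': push. Stack: cadbdc
  Read 'e': push. Stack: cadbdce
  Read 'a': push. Stack: cadbdcea
  Read 'b': push. Stack: cadbdceab
  Read 'd': push. Stack: cadbdceabd
  Read 'c': push. Stack: cadbdceabdc
  Read 'd': push. Stack: cadbdceabdcd
Final stack: "cadbdceabdcd" (length 12)

12


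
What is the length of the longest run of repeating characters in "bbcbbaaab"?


Input: "bbcbbaaab"
Scanning for longest run:
  Position 1 ('b'): continues run of 'b', length=2
  Position 2 ('c'): new char, reset run to 1
  Position 3 ('b'): new char, reset run to 1
  Position 4 ('b'): continues run of 'b', length=2
  Position 5 ('a'): new char, reset run to 1
  Position 6 ('a'): continues run of 'a', length=2
  Position 7 ('a'): continues run of 'a', length=3
  Position 8 ('b'): new char, reset run to 1
Longest run: 'a' with length 3

3


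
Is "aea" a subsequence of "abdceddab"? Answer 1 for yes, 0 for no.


Check if "aea" is a subsequence of "abdceddab"
Greedy scan:
  Position 0 ('a'): matches sub[0] = 'a'
  Position 1 ('b'): no match needed
  Position 2 ('d'): no match needed
  Position 3 ('c'): no match needed
  Position 4 ('e'): matches sub[1] = 'e'
  Position 5 ('d'): no match needed
  Position 6 ('d'): no match needed
  Position 7 ('a'): matches sub[2] = 'a'
  Position 8 ('b'): no match needed
All 3 characters matched => is a subsequence

1


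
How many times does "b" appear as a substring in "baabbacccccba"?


Searching for "b" in "baabbacccccba"
Scanning each position:
  Position 0: "b" => MATCH
  Position 1: "a" => no
  Position 2: "a" => no
  Position 3: "b" => MATCH
  Position 4: "b" => MATCH
  Position 5: "a" => no
  Position 6: "c" => no
  Position 7: "c" => no
  Position 8: "c" => no
  Position 9: "c" => no
  Position 10: "c" => no
  Position 11: "b" => MATCH
  Position 12: "a" => no
Total occurrences: 4

4


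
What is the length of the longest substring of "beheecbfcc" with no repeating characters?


Input: "beheecbfcc"
Sliding window (track last position of each char):
  Position 0 ('b'): window [0,0] length 1 -- new best
  Position 1 ('e'): window [0,1] length 2 -- new best
  Position 2 ('h'): window [0,2] length 3 -- new best
  Position 3 ('e'): repeat (last at 1), move window start to 2
  Position 3 ('e'): window [2,3] length 2
  Position 4 ('e'): repeat (last at 3), move window start to 4
  Position 4 ('e'): window [4,4] length 1
  Position 5 ('c'): window [4,5] length 2
  Position 6 ('b'): window [4,6] length 3
  Position 7 ('f'): window [4,7] length 4 -- new best
  Position 8 ('c'): repeat (last at 5), move window start to 6
  Position 8 ('c'): window [6,8] length 3
  Position 9 ('c'): repeat (last at 8), move window start to 9
  Position 9 ('c'): window [9,9] length 1
Longest substring with no repeats: "ecbf" with length 4

4


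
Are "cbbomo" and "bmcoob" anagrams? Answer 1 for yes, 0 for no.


Strings: "cbbomo", "bmcoob"
Sorted first:  bbcmoo
Sorted second: bbcmoo
Sorted forms match => anagrams

1


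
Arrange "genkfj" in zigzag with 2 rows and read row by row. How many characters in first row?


Zigzag "genkfj" into 2 rows:
Placing characters:
  'g' => row 0
  'e' => row 1
  'n' => row 0
  'k' => row 1
  'f' => row 0
  'j' => row 1
Rows:
  Row 0: "gnf"
  Row 1: "ekj"
First row length: 3

3


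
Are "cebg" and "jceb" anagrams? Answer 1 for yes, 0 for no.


Strings: "cebg", "jceb"
Sorted first:  bceg
Sorted second: bcej
Differ at position 3: 'g' vs 'j' => not anagrams

0


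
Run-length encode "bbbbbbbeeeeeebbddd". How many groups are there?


Input: bbbbbbbeeeeeebbddd
Scanning for consecutive runs:
  Group 1: 'b' x 7 (positions 0-6)
  Group 2: 'e' x 6 (positions 7-12)
  Group 3: 'b' x 2 (positions 13-14)
  Group 4: 'd' x 3 (positions 15-17)
Total groups: 4

4


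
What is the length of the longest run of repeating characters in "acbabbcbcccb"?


Input: "acbabbcbcccb"
Scanning for longest run:
  Position 1 ('c'): new char, reset run to 1
  Position 2 ('b'): new char, reset run to 1
  Position 3 ('a'): new char, reset run to 1
  Position 4 ('b'): new char, reset run to 1
  Position 5 ('b'): continues run of 'b', length=2
  Position 6 ('c'): new char, reset run to 1
  Position 7 ('b'): new char, reset run to 1
  Position 8 ('c'): new char, reset run to 1
  Position 9 ('c'): continues run of 'c', length=2
  Position 10 ('c'): continues run of 'c', length=3
  Position 11 ('b'): new char, reset run to 1
Longest run: 'c' with length 3

3


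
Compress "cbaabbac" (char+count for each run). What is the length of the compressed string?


Input: cbaabbac
Runs:
  'c' x 1 => "c1"
  'b' x 1 => "b1"
  'a' x 2 => "a2"
  'b' x 2 => "b2"
  'a' x 1 => "a1"
  'c' x 1 => "c1"
Compressed: "c1b1a2b2a1c1"
Compressed length: 12

12


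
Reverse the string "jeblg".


Input: jeblg
Reading characters right to left:
  Position 4: 'g'
  Position 3: 'l'
  Position 2: 'b'
  Position 1: 'e'
  Position 0: 'j'
Reversed: glbej

glbej


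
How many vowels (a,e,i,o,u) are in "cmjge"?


Input: cmjge
Checking each character:
  'c' at position 0: consonant
  'm' at position 1: consonant
  'j' at position 2: consonant
  'g' at position 3: consonant
  'e' at position 4: vowel (running total: 1)
Total vowels: 1

1


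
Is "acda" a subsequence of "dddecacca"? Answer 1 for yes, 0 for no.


Check if "acda" is a subsequence of "dddecacca"
Greedy scan:
  Position 0 ('d'): no match needed
  Position 1 ('d'): no match needed
  Position 2 ('d'): no match needed
  Position 3 ('e'): no match needed
  Position 4 ('c'): no match needed
  Position 5 ('a'): matches sub[0] = 'a'
  Position 6 ('c'): matches sub[1] = 'c'
  Position 7 ('c'): no match needed
  Position 8 ('a'): no match needed
Only matched 2/4 characters => not a subsequence

0


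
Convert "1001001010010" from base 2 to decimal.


Input: "1001001010010" in base 2
Positional expansion:
  Digit '1' (value 1) x 2^12 = 4096
  Digit '0' (value 0) x 2^11 = 0
  Digit '0' (value 0) x 2^10 = 0
  Digit '1' (value 1) x 2^9 = 512
  Digit '0' (value 0) x 2^8 = 0
  Digit '0' (value 0) x 2^7 = 0
  Digit '1' (value 1) x 2^6 = 64
  Digit '0' (value 0) x 2^5 = 0
  Digit '1' (value 1) x 2^4 = 16
  Digit '0' (value 0) x 2^3 = 0
  Digit '0' (value 0) x 2^2 = 0
  Digit '1' (value 1) x 2^1 = 2
  Digit '0' (value 0) x 2^0 = 0
Sum = 4690

4690


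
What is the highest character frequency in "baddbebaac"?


Input: baddbebaac
Character counts:
  'a': 3
  'b': 3
  'c': 1
  'd': 2
  'e': 1
Maximum frequency: 3

3


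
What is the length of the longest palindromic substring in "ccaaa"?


Input: "ccaaa"
Checking substrings for palindromes:
  [2:5] "aaa" (len 3) => palindrome
  [0:2] "cc" (len 2) => palindrome
  [2:4] "aa" (len 2) => palindrome
  [3:5] "aa" (len 2) => palindrome
Longest palindromic substring: "aaa" with length 3

3


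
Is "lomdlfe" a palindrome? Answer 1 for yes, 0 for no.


Input: lomdlfe
Reversed: efldmol
  Compare pos 0 ('l') with pos 6 ('e'): MISMATCH
  Compare pos 1 ('o') with pos 5 ('f'): MISMATCH
  Compare pos 2 ('m') with pos 4 ('l'): MISMATCH
Result: not a palindrome

0


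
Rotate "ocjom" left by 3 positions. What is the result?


Input: "ocjom", rotate left by 3
First 3 characters: "ocj"
Remaining characters: "om"
Concatenate remaining + first: "om" + "ocj" = "omocj"

omocj


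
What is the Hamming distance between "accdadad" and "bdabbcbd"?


Comparing "accdadad" and "bdabbcbd" position by position:
  Position 0: 'a' vs 'b' => differ
  Position 1: 'c' vs 'd' => differ
  Position 2: 'c' vs 'a' => differ
  Position 3: 'd' vs 'b' => differ
  Position 4: 'a' vs 'b' => differ
  Position 5: 'd' vs 'c' => differ
  Position 6: 'a' vs 'b' => differ
  Position 7: 'd' vs 'd' => same
Total differences (Hamming distance): 7

7


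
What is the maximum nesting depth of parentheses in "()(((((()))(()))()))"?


Input: "()(((((()))(()))()))"
Tracking depth:
  Position 0 '(': depth becomes 1
  Position 1 ')': depth becomes 0
  Position 2 '(': depth becomes 1
  Position 3 '(': depth becomes 2
  Position 4 '(': depth becomes 3
  Position 5 '(': depth becomes 4
  Position 6 '(': depth becomes 5
  Position 7 '(': depth becomes 6
  Position 8 ')': depth becomes 5
  Position 9 ')': depth becomes 4
  Position 10 ')': depth becomes 3
  Position 11 '(': depth becomes 4
  Position 12 '(': depth becomes 5
  Position 13 ')': depth becomes 4
  Position 14 ')': depth becomes 3
  Position 15 ')': depth becomes 2
  Position 16 '(': depth becomes 3
  Position 17 ')': depth becomes 2
  Position 18 ')': depth becomes 1
  Position 19 ')': depth becomes 0
Maximum depth reached: 6

6


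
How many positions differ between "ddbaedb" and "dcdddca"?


Comparing "ddbaedb" and "dcdddca" position by position:
  Position 0: 'd' vs 'd' => same
  Position 1: 'd' vs 'c' => DIFFER
  Position 2: 'b' vs 'd' => DIFFER
  Position 3: 'a' vs 'd' => DIFFER
  Position 4: 'e' vs 'd' => DIFFER
  Position 5: 'd' vs 'c' => DIFFER
  Position 6: 'b' vs 'a' => DIFFER
Positions that differ: 6

6


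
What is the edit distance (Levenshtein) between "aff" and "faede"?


Computing edit distance: "aff" -> "faede"
DP table:
           f    a    e    d    e
      0    1    2    3    4    5
  a   1    1    1    2    3    4
  f   2    1    2    2    3    4
  f   3    2    2    3    3    4
Edit distance = dp[3][5] = 4

4


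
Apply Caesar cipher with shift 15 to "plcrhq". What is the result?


Caesar cipher: shift "plcrhq" by 15
  'p' (pos 15) + 15 = pos 4 = 'e'
  'l' (pos 11) + 15 = pos 0 = 'a'
  'c' (pos 2) + 15 = pos 17 = 'r'
  'r' (pos 17) + 15 = pos 6 = 'g'
  'h' (pos 7) + 15 = pos 22 = 'w'
  'q' (pos 16) + 15 = pos 5 = 'f'
Result: eargwf

eargwf


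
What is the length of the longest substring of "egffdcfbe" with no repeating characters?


Input: "egffdcfbe"
Sliding window (track last position of each char):
  Position 0 ('e'): window [0,0] length 1 -- new best
  Position 1 ('g'): window [0,1] length 2 -- new best
  Position 2 ('f'): window [0,2] length 3 -- new best
  Position 3 ('f'): repeat (last at 2), move window start to 3
  Position 3 ('f'): window [3,3] length 1
  Position 4 ('d'): window [3,4] length 2
  Position 5 ('c'): window [3,5] length 3
  Position 6 ('f'): repeat (last at 3), move window start to 4
  Position 6 ('f'): window [4,6] length 3
  Position 7 ('b'): window [4,7] length 4 -- new best
  Position 8 ('e'): window [4,8] length 5 -- new best
Longest substring with no repeats: "dcfbe" with length 5

5


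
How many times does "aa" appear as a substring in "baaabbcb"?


Searching for "aa" in "baaabbcb"
Scanning each position:
  Position 0: "ba" => no
  Position 1: "aa" => MATCH
  Position 2: "aa" => MATCH
  Position 3: "ab" => no
  Position 4: "bb" => no
  Position 5: "bc" => no
  Position 6: "cb" => no
Total occurrences: 2

2


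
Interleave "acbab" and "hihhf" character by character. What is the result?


Interleaving "acbab" and "hihhf":
  Position 0: 'a' from first, 'h' from second => "ah"
  Position 1: 'c' from first, 'i' from second => "ci"
  Position 2: 'b' from first, 'h' from second => "bh"
  Position 3: 'a' from first, 'h' from second => "ah"
  Position 4: 'b' from first, 'f' from second => "bf"
Result: ahcibhahbf

ahcibhahbf


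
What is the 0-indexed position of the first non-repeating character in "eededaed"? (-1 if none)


Input: eededaed
Character frequencies:
  'a': 1
  'd': 3
  'e': 4
Scanning left to right for freq == 1:
  Position 0 ('e'): freq=4, skip
  Position 1 ('e'): freq=4, skip
  Position 2 ('d'): freq=3, skip
  Position 3 ('e'): freq=4, skip
  Position 4 ('d'): freq=3, skip
  Position 5 ('a'): unique! => answer = 5

5


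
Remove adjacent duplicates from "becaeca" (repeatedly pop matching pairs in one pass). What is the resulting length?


Input: becaeca
Stack-based adjacent duplicate removal:
  Read 'b': push. Stack: b
  Read 'e': push. Stack: be
  Read 'c': push. Stack: bec
  Read 'a': push. Stack: beca
  Read 'e': push. Stack: becae
  Read 'c': push. Stack: becaec
  Read 'a': push. Stack: becaeca
Final stack: "becaeca" (length 7)

7


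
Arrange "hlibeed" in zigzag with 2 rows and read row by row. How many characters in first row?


Zigzag "hlibeed" into 2 rows:
Placing characters:
  'h' => row 0
  'l' => row 1
  'i' => row 0
  'b' => row 1
  'e' => row 0
  'e' => row 1
  'd' => row 0
Rows:
  Row 0: "hied"
  Row 1: "lbe"
First row length: 4

4


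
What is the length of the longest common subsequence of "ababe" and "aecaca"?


LCS of "ababe" and "aecaca"
DP table:
           a    e    c    a    c    a
      0    0    0    0    0    0    0
  a   0    1    1    1    1    1    1
  b   0    1    1    1    1    1    1
  a   0    1    1    1    2    2    2
  b   0    1    1    1    2    2    2
  e   0    1    2    2    2    2    2
LCS length = dp[5][6] = 2

2


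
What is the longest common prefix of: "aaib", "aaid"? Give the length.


Words: aaib, aaid
  Position 0: all 'a' => match
  Position 1: all 'a' => match
  Position 2: all 'i' => match
  Position 3: ('b', 'd') => mismatch, stop
LCP = "aai" (length 3)

3


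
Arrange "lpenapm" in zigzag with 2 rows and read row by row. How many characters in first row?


Zigzag "lpenapm" into 2 rows:
Placing characters:
  'l' => row 0
  'p' => row 1
  'e' => row 0
  'n' => row 1
  'a' => row 0
  'p' => row 1
  'm' => row 0
Rows:
  Row 0: "leam"
  Row 1: "pnp"
First row length: 4

4


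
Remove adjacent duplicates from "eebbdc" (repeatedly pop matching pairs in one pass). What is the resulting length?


Input: eebbdc
Stack-based adjacent duplicate removal:
  Read 'e': push. Stack: e
  Read 'e': matches stack top 'e' => pop. Stack: (empty)
  Read 'b': push. Stack: b
  Read 'b': matches stack top 'b' => pop. Stack: (empty)
  Read 'd': push. Stack: d
  Read 'c': push. Stack: dc
Final stack: "dc" (length 2)

2


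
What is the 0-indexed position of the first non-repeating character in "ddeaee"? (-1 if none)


Input: ddeaee
Character frequencies:
  'a': 1
  'd': 2
  'e': 3
Scanning left to right for freq == 1:
  Position 0 ('d'): freq=2, skip
  Position 1 ('d'): freq=2, skip
  Position 2 ('e'): freq=3, skip
  Position 3 ('a'): unique! => answer = 3

3


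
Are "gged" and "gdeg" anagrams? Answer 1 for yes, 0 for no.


Strings: "gged", "gdeg"
Sorted first:  degg
Sorted second: degg
Sorted forms match => anagrams

1


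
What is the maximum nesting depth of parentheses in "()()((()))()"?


Input: "()()((()))()"
Tracking depth:
  Position 0 '(': depth becomes 1
  Position 1 ')': depth becomes 0
  Position 2 '(': depth becomes 1
  Position 3 ')': depth becomes 0
  Position 4 '(': depth becomes 1
  Position 5 '(': depth becomes 2
  Position 6 '(': depth becomes 3
  Position 7 ')': depth becomes 2
  Position 8 ')': depth becomes 1
  Position 9 ')': depth becomes 0
  Position 10 '(': depth becomes 1
  Position 11 ')': depth becomes 0
Maximum depth reached: 3

3


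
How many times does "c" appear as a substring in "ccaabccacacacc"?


Searching for "c" in "ccaabccacacacc"
Scanning each position:
  Position 0: "c" => MATCH
  Position 1: "c" => MATCH
  Position 2: "a" => no
  Position 3: "a" => no
  Position 4: "b" => no
  Position 5: "c" => MATCH
  Position 6: "c" => MATCH
  Position 7: "a" => no
  Position 8: "c" => MATCH
  Position 9: "a" => no
  Position 10: "c" => MATCH
  Position 11: "a" => no
  Position 12: "c" => MATCH
  Position 13: "c" => MATCH
Total occurrences: 8

8


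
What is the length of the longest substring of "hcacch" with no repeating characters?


Input: "hcacch"
Sliding window (track last position of each char):
  Position 0 ('h'): window [0,0] length 1 -- new best
  Position 1 ('c'): window [0,1] length 2 -- new best
  Position 2 ('a'): window [0,2] length 3 -- new best
  Position 3 ('c'): repeat (last at 1), move window start to 2
  Position 3 ('c'): window [2,3] length 2
  Position 4 ('c'): repeat (last at 3), move window start to 4
  Position 4 ('c'): window [4,4] length 1
  Position 5 ('h'): window [4,5] length 2
Longest substring with no repeats: "hca" with length 3

3


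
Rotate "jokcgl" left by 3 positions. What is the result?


Input: "jokcgl", rotate left by 3
First 3 characters: "jok"
Remaining characters: "cgl"
Concatenate remaining + first: "cgl" + "jok" = "cgljok"

cgljok


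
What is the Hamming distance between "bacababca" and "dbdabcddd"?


Comparing "bacababca" and "dbdabcddd" position by position:
  Position 0: 'b' vs 'd' => differ
  Position 1: 'a' vs 'b' => differ
  Position 2: 'c' vs 'd' => differ
  Position 3: 'a' vs 'a' => same
  Position 4: 'b' vs 'b' => same
  Position 5: 'a' vs 'c' => differ
  Position 6: 'b' vs 'd' => differ
  Position 7: 'c' vs 'd' => differ
  Position 8: 'a' vs 'd' => differ
Total differences (Hamming distance): 7

7


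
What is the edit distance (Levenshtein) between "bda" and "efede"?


Computing edit distance: "bda" -> "efede"
DP table:
           e    f    e    d    e
      0    1    2    3    4    5
  b   1    1    2    3    4    5
  d   2    2    2    3    3    4
  a   3    3    3    3    4    4
Edit distance = dp[3][5] = 4

4


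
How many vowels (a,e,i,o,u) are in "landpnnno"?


Input: landpnnno
Checking each character:
  'l' at position 0: consonant
  'a' at position 1: vowel (running total: 1)
  'n' at position 2: consonant
  'd' at position 3: consonant
  'p' at position 4: consonant
  'n' at position 5: consonant
  'n' at position 6: consonant
  'n' at position 7: consonant
  'o' at position 8: vowel (running total: 2)
Total vowels: 2

2


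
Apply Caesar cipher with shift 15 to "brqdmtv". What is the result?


Caesar cipher: shift "brqdmtv" by 15
  'b' (pos 1) + 15 = pos 16 = 'q'
  'r' (pos 17) + 15 = pos 6 = 'g'
  'q' (pos 16) + 15 = pos 5 = 'f'
  'd' (pos 3) + 15 = pos 18 = 's'
  'm' (pos 12) + 15 = pos 1 = 'b'
  't' (pos 19) + 15 = pos 8 = 'i'
  'v' (pos 21) + 15 = pos 10 = 'k'
Result: qgfsbik

qgfsbik


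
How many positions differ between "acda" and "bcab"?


Comparing "acda" and "bcab" position by position:
  Position 0: 'a' vs 'b' => DIFFER
  Position 1: 'c' vs 'c' => same
  Position 2: 'd' vs 'a' => DIFFER
  Position 3: 'a' vs 'b' => DIFFER
Positions that differ: 3

3


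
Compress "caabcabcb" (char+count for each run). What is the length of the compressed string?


Input: caabcabcb
Runs:
  'c' x 1 => "c1"
  'a' x 2 => "a2"
  'b' x 1 => "b1"
  'c' x 1 => "c1"
  'a' x 1 => "a1"
  'b' x 1 => "b1"
  'c' x 1 => "c1"
  'b' x 1 => "b1"
Compressed: "c1a2b1c1a1b1c1b1"
Compressed length: 16

16


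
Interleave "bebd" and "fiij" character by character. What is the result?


Interleaving "bebd" and "fiij":
  Position 0: 'b' from first, 'f' from second => "bf"
  Position 1: 'e' from first, 'i' from second => "ei"
  Position 2: 'b' from first, 'i' from second => "bi"
  Position 3: 'd' from first, 'j' from second => "dj"
Result: bfeibidj

bfeibidj


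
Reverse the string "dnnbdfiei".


Input: dnnbdfiei
Reading characters right to left:
  Position 8: 'i'
  Position 7: 'e'
  Position 6: 'i'
  Position 5: 'f'
  Position 4: 'd'
  Position 3: 'b'
  Position 2: 'n'
  Position 1: 'n'
  Position 0: 'd'
Reversed: ieifdbnnd

ieifdbnnd


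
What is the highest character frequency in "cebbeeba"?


Input: cebbeeba
Character counts:
  'a': 1
  'b': 3
  'c': 1
  'e': 3
Maximum frequency: 3

3


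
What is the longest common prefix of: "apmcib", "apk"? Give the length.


Words: apmcib, apk
  Position 0: all 'a' => match
  Position 1: all 'p' => match
  Position 2: ('m', 'k') => mismatch, stop
LCP = "ap" (length 2)

2


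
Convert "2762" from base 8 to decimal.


Input: "2762" in base 8
Positional expansion:
  Digit '2' (value 2) x 8^3 = 1024
  Digit '7' (value 7) x 8^2 = 448
  Digit '6' (value 6) x 8^1 = 48
  Digit '2' (value 2) x 8^0 = 2
Sum = 1522

1522


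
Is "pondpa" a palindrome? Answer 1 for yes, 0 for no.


Input: pondpa
Reversed: apdnop
  Compare pos 0 ('p') with pos 5 ('a'): MISMATCH
  Compare pos 1 ('o') with pos 4 ('p'): MISMATCH
  Compare pos 2 ('n') with pos 3 ('d'): MISMATCH
Result: not a palindrome

0


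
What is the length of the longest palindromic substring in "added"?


Input: "added"
Checking substrings for palindromes:
  [2:5] "ded" (len 3) => palindrome
  [1:3] "dd" (len 2) => palindrome
Longest palindromic substring: "ded" with length 3

3


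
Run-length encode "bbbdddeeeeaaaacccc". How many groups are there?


Input: bbbdddeeeeaaaacccc
Scanning for consecutive runs:
  Group 1: 'b' x 3 (positions 0-2)
  Group 2: 'd' x 3 (positions 3-5)
  Group 3: 'e' x 4 (positions 6-9)
  Group 4: 'a' x 4 (positions 10-13)
  Group 5: 'c' x 4 (positions 14-17)
Total groups: 5

5


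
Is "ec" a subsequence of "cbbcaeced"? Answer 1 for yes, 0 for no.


Check if "ec" is a subsequence of "cbbcaeced"
Greedy scan:
  Position 0 ('c'): no match needed
  Position 1 ('b'): no match needed
  Position 2 ('b'): no match needed
  Position 3 ('c'): no match needed
  Position 4 ('a'): no match needed
  Position 5 ('e'): matches sub[0] = 'e'
  Position 6 ('c'): matches sub[1] = 'c'
  Position 7 ('e'): no match needed
  Position 8 ('d'): no match needed
All 2 characters matched => is a subsequence

1


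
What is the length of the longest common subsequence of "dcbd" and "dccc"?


LCS of "dcbd" and "dccc"
DP table:
           d    c    c    c
      0    0    0    0    0
  d   0    1    1    1    1
  c   0    1    2    2    2
  b   0    1    2    2    2
  d   0    1    2    2    2
LCS length = dp[4][4] = 2

2


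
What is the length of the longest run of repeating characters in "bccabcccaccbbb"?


Input: "bccabcccaccbbb"
Scanning for longest run:
  Position 1 ('c'): new char, reset run to 1
  Position 2 ('c'): continues run of 'c', length=2
  Position 3 ('a'): new char, reset run to 1
  Position 4 ('b'): new char, reset run to 1
  Position 5 ('c'): new char, reset run to 1
  Position 6 ('c'): continues run of 'c', length=2
  Position 7 ('c'): continues run of 'c', length=3
  Position 8 ('a'): new char, reset run to 1
  Position 9 ('c'): new char, reset run to 1
  Position 10 ('c'): continues run of 'c', length=2
  Position 11 ('b'): new char, reset run to 1
  Position 12 ('b'): continues run of 'b', length=2
  Position 13 ('b'): continues run of 'b', length=3
Longest run: 'c' with length 3

3


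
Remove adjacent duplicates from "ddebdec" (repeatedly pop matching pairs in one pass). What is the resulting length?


Input: ddebdec
Stack-based adjacent duplicate removal:
  Read 'd': push. Stack: d
  Read 'd': matches stack top 'd' => pop. Stack: (empty)
  Read 'e': push. Stack: e
  Read 'b': push. Stack: eb
  Read 'd': push. Stack: ebd
  Read 'e': push. Stack: ebde
  Read 'c': push. Stack: ebdec
Final stack: "ebdec" (length 5)

5


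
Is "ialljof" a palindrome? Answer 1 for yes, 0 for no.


Input: ialljof
Reversed: fojllai
  Compare pos 0 ('i') with pos 6 ('f'): MISMATCH
  Compare pos 1 ('a') with pos 5 ('o'): MISMATCH
  Compare pos 2 ('l') with pos 4 ('j'): MISMATCH
Result: not a palindrome

0


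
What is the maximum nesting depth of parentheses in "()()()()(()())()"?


Input: "()()()()(()())()"
Tracking depth:
  Position 0 '(': depth becomes 1
  Position 1 ')': depth becomes 0
  Position 2 '(': depth becomes 1
  Position 3 ')': depth becomes 0
  Position 4 '(': depth becomes 1
  Position 5 ')': depth becomes 0
  Position 6 '(': depth becomes 1
  Position 7 ')': depth becomes 0
  Position 8 '(': depth becomes 1
  Position 9 '(': depth becomes 2
  Position 10 ')': depth becomes 1
  Position 11 '(': depth becomes 2
  Position 12 ')': depth becomes 1
  Position 13 ')': depth becomes 0
  Position 14 '(': depth becomes 1
  Position 15 ')': depth becomes 0
Maximum depth reached: 2

2


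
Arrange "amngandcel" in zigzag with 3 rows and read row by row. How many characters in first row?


Zigzag "amngandcel" into 3 rows:
Placing characters:
  'a' => row 0
  'm' => row 1
  'n' => row 2
  'g' => row 1
  'a' => row 0
  'n' => row 1
  'd' => row 2
  'c' => row 1
  'e' => row 0
  'l' => row 1
Rows:
  Row 0: "aae"
  Row 1: "mgncl"
  Row 2: "nd"
First row length: 3

3


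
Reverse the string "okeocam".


Input: okeocam
Reading characters right to left:
  Position 6: 'm'
  Position 5: 'a'
  Position 4: 'c'
  Position 3: 'o'
  Position 2: 'e'
  Position 1: 'k'
  Position 0: 'o'
Reversed: macoeko

macoeko


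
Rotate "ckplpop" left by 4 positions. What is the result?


Input: "ckplpop", rotate left by 4
First 4 characters: "ckpl"
Remaining characters: "pop"
Concatenate remaining + first: "pop" + "ckpl" = "popckpl"

popckpl


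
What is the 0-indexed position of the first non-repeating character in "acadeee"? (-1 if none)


Input: acadeee
Character frequencies:
  'a': 2
  'c': 1
  'd': 1
  'e': 3
Scanning left to right for freq == 1:
  Position 0 ('a'): freq=2, skip
  Position 1 ('c'): unique! => answer = 1

1


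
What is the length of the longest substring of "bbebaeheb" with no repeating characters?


Input: "bbebaeheb"
Sliding window (track last position of each char):
  Position 0 ('b'): window [0,0] length 1 -- new best
  Position 1 ('b'): repeat (last at 0), move window start to 1
  Position 1 ('b'): window [1,1] length 1
  Position 2 ('e'): window [1,2] length 2 -- new best
  Position 3 ('b'): repeat (last at 1), move window start to 2
  Position 3 ('b'): window [2,3] length 2
  Position 4 ('a'): window [2,4] length 3 -- new best
  Position 5 ('e'): repeat (last at 2), move window start to 3
  Position 5 ('e'): window [3,5] length 3
  Position 6 ('h'): window [3,6] length 4 -- new best
  Position 7 ('e'): repeat (last at 5), move window start to 6
  Position 7 ('e'): window [6,7] length 2
  Position 8 ('b'): window [6,8] length 3
Longest substring with no repeats: "baeh" with length 4

4


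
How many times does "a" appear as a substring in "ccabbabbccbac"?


Searching for "a" in "ccabbabbccbac"
Scanning each position:
  Position 0: "c" => no
  Position 1: "c" => no
  Position 2: "a" => MATCH
  Position 3: "b" => no
  Position 4: "b" => no
  Position 5: "a" => MATCH
  Position 6: "b" => no
  Position 7: "b" => no
  Position 8: "c" => no
  Position 9: "c" => no
  Position 10: "b" => no
  Position 11: "a" => MATCH
  Position 12: "c" => no
Total occurrences: 3

3


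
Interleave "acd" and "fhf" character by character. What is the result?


Interleaving "acd" and "fhf":
  Position 0: 'a' from first, 'f' from second => "af"
  Position 1: 'c' from first, 'h' from second => "ch"
  Position 2: 'd' from first, 'f' from second => "df"
Result: afchdf

afchdf


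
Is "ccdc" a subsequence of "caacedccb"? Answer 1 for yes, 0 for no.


Check if "ccdc" is a subsequence of "caacedccb"
Greedy scan:
  Position 0 ('c'): matches sub[0] = 'c'
  Position 1 ('a'): no match needed
  Position 2 ('a'): no match needed
  Position 3 ('c'): matches sub[1] = 'c'
  Position 4 ('e'): no match needed
  Position 5 ('d'): matches sub[2] = 'd'
  Position 6 ('c'): matches sub[3] = 'c'
  Position 7 ('c'): no match needed
  Position 8 ('b'): no match needed
All 4 characters matched => is a subsequence

1


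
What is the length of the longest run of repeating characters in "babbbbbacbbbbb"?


Input: "babbbbbacbbbbb"
Scanning for longest run:
  Position 1 ('a'): new char, reset run to 1
  Position 2 ('b'): new char, reset run to 1
  Position 3 ('b'): continues run of 'b', length=2
  Position 4 ('b'): continues run of 'b', length=3
  Position 5 ('b'): continues run of 'b', length=4
  Position 6 ('b'): continues run of 'b', length=5
  Position 7 ('a'): new char, reset run to 1
  Position 8 ('c'): new char, reset run to 1
  Position 9 ('b'): new char, reset run to 1
  Position 10 ('b'): continues run of 'b', length=2
  Position 11 ('b'): continues run of 'b', length=3
  Position 12 ('b'): continues run of 'b', length=4
  Position 13 ('b'): continues run of 'b', length=5
Longest run: 'b' with length 5

5


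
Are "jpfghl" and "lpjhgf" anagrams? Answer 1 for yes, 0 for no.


Strings: "jpfghl", "lpjhgf"
Sorted first:  fghjlp
Sorted second: fghjlp
Sorted forms match => anagrams

1


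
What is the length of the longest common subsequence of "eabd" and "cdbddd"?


LCS of "eabd" and "cdbddd"
DP table:
           c    d    b    d    d    d
      0    0    0    0    0    0    0
  e   0    0    0    0    0    0    0
  a   0    0    0    0    0    0    0
  b   0    0    0    1    1    1    1
  d   0    0    1    1    2    2    2
LCS length = dp[4][6] = 2

2


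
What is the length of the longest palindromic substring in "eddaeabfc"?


Input: "eddaeabfc"
Checking substrings for palindromes:
  [3:6] "aea" (len 3) => palindrome
  [1:3] "dd" (len 2) => palindrome
Longest palindromic substring: "aea" with length 3

3


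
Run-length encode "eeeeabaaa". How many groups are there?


Input: eeeeabaaa
Scanning for consecutive runs:
  Group 1: 'e' x 4 (positions 0-3)
  Group 2: 'a' x 1 (positions 4-4)
  Group 3: 'b' x 1 (positions 5-5)
  Group 4: 'a' x 3 (positions 6-8)
Total groups: 4

4


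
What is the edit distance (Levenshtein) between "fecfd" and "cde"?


Computing edit distance: "fecfd" -> "cde"
DP table:
           c    d    e
      0    1    2    3
  f   1    1    2    3
  e   2    2    2    2
  c   3    2    3    3
  f   4    3    3    4
  d   5    4    3    4
Edit distance = dp[5][3] = 4

4


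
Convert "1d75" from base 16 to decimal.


Input: "1d75" in base 16
Positional expansion:
  Digit '1' (value 1) x 16^3 = 4096
  Digit 'd' (value 13) x 16^2 = 3328
  Digit '7' (value 7) x 16^1 = 112
  Digit '5' (value 5) x 16^0 = 5
Sum = 7541

7541


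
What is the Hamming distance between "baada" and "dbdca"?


Comparing "baada" and "dbdca" position by position:
  Position 0: 'b' vs 'd' => differ
  Position 1: 'a' vs 'b' => differ
  Position 2: 'a' vs 'd' => differ
  Position 3: 'd' vs 'c' => differ
  Position 4: 'a' vs 'a' => same
Total differences (Hamming distance): 4

4
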